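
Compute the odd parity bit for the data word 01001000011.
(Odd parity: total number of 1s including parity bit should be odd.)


Number of 1s in data: 4
Parity bit: 1

1


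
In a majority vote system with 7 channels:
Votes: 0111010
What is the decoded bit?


Ones: 4 out of 7
Threshold: 4

1 (4/7 voted 1)


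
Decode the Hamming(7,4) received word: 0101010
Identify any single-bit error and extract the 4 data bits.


Syndrome = 0: no error detected

Data: 0010 (no errors)


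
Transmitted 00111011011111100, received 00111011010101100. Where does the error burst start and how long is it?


XOR: 00000000001010000

Burst at position 10, length 3


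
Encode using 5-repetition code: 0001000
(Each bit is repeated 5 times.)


Each bit -> 5 copies

00000000000000011111000000000000000


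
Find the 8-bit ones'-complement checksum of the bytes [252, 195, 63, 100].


Sum = 610 mod 256 = 98
Complement = 157

157


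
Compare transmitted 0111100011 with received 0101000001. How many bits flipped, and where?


XOR: 0010100010

3 error(s) at position(s): 2, 4, 8


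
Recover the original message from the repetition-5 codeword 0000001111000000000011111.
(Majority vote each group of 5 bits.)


Groups: 00000, 01111, 00000, 00000, 11111
Majority votes: 01001

01001


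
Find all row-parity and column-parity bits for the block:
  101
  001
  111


Row parities: 011
Column parities: 011

Row P: 011, Col P: 011, Corner: 0


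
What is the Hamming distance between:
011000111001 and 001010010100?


XOR: 010010101101
Count of 1s: 6

6


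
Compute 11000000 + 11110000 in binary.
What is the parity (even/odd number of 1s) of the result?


11000000 = 192
11110000 = 240
Sum = 432 = 110110000
1s count = 4

even parity (4 ones in 110110000)


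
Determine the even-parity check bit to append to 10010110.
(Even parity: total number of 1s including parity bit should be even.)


Number of 1s in data: 4
Parity bit: 0

0


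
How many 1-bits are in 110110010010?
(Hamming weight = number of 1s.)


Counting 1s in 110110010010

6


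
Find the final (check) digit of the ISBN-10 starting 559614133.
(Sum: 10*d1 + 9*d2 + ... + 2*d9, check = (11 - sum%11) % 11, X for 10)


Weighted sum: 254
254 mod 11 = 1

Check digit: X


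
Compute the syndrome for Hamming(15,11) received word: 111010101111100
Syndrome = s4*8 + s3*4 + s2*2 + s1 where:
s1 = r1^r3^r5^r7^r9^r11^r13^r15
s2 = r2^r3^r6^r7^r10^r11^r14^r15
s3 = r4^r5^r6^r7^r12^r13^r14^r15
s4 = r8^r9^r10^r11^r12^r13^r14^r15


s1=1, s2=1, s3=0, s4=1

Syndrome = 11 (error at position 11)


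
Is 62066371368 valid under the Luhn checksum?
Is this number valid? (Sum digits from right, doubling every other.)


Luhn sum = 48
48 mod 10 = 8

Invalid (Luhn sum mod 10 = 8)


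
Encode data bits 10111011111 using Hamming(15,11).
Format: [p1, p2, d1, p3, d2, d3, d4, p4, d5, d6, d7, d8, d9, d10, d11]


Parity bits: p1=0, p2=0, p3=0, p4=0

001001101011111


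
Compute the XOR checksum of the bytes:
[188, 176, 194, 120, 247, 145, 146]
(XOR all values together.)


XOR chain: 188 ^ 176 ^ 194 ^ 120 ^ 247 ^ 145 ^ 146 = 66

66


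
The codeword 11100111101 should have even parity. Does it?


Number of 1s: 8

Yes, parity is correct (8 ones)


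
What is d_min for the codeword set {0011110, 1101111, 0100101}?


Comparing all pairs, minimum distance: 3
Can detect 2 errors, correct 1 errors

3


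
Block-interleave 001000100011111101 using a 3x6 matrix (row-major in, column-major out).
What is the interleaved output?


Matrix:
  001000
  100011
  111101
Read columns: 011001101001010011

011001101001010011


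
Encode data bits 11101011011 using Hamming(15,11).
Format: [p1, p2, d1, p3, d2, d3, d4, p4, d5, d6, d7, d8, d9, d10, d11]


Parity bits: p1=1, p2=1, p3=1, p4=1

111111011011011


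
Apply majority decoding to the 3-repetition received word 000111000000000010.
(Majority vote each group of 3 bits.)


Groups: 000, 111, 000, 000, 000, 010
Majority votes: 010000

010000


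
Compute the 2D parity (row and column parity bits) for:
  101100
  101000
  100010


Row parities: 100
Column parities: 100110

Row P: 100, Col P: 100110, Corner: 1


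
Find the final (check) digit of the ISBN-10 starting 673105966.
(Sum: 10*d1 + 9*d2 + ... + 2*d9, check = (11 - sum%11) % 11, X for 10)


Weighted sum: 245
245 mod 11 = 3

Check digit: 8


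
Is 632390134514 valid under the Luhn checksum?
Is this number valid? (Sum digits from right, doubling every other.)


Luhn sum = 46
46 mod 10 = 6

Invalid (Luhn sum mod 10 = 6)


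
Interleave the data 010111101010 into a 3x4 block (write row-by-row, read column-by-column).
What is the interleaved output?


Matrix:
  0101
  1110
  1010
Read columns: 011110011100

011110011100


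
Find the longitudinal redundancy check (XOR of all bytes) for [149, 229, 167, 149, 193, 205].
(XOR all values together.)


XOR chain: 149 ^ 229 ^ 167 ^ 149 ^ 193 ^ 205 = 78

78


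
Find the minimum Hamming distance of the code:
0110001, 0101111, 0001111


Comparing all pairs, minimum distance: 1
Can detect 0 errors, correct 0 errors

1


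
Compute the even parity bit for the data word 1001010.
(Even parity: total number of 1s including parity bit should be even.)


Number of 1s in data: 3
Parity bit: 1

1


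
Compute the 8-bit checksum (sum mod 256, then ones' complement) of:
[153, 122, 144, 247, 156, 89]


Sum = 911 mod 256 = 143
Complement = 112

112


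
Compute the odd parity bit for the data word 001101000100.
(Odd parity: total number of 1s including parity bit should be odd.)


Number of 1s in data: 4
Parity bit: 1

1


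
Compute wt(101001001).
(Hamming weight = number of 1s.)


Counting 1s in 101001001

4


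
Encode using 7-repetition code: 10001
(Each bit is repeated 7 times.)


Each bit -> 7 copies

11111110000000000000000000001111111


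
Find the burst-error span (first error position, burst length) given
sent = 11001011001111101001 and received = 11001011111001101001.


XOR: 00000000110110000000

Burst at position 8, length 5


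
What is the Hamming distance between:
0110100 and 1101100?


XOR: 1011000
Count of 1s: 3

3


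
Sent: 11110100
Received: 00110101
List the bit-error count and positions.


XOR: 11000001

3 error(s) at position(s): 0, 1, 7


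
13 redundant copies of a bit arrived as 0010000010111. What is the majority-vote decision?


Ones: 5 out of 13
Threshold: 7

0 (5/13 voted 1)


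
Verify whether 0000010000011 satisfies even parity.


Number of 1s: 3

No, parity error (3 ones)


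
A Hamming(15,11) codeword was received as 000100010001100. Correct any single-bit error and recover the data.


Syndrome = 13: error at position 13

Data: 00000001000 (corrected bit 13)


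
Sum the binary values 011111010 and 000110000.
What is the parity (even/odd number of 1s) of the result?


011111010 = 250
000110000 = 48
Sum = 298 = 100101010
1s count = 4

even parity (4 ones in 100101010)


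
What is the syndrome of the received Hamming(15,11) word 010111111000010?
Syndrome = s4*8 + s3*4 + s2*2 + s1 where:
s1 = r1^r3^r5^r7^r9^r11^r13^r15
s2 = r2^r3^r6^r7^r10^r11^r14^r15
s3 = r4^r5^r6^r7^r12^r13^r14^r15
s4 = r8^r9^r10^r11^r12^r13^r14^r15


s1=1, s2=0, s3=1, s4=1

Syndrome = 13 (error at position 13)


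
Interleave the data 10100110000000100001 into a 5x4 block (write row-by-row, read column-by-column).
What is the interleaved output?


Matrix:
  1010
  0110
  0000
  0010
  0001
Read columns: 10000010001101000001

10000010001101000001


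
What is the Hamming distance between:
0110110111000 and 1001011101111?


XOR: 1111101010111
Count of 1s: 10

10


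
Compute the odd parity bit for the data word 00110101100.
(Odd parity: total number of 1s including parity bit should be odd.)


Number of 1s in data: 5
Parity bit: 0

0


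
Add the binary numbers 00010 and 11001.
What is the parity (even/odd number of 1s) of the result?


00010 = 2
11001 = 25
Sum = 27 = 11011
1s count = 4

even parity (4 ones in 11011)


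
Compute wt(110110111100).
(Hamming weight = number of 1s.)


Counting 1s in 110110111100

8


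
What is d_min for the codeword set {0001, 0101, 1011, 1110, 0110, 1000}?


Comparing all pairs, minimum distance: 1
Can detect 0 errors, correct 0 errors

1


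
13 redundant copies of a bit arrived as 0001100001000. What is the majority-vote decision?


Ones: 3 out of 13
Threshold: 7

0 (3/13 voted 1)


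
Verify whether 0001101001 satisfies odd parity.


Number of 1s: 4

No, parity error (4 ones)


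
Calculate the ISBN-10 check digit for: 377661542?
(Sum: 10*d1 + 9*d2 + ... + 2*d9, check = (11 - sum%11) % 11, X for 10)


Weighted sum: 268
268 mod 11 = 4

Check digit: 7


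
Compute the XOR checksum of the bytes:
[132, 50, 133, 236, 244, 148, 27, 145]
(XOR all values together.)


XOR chain: 132 ^ 50 ^ 133 ^ 236 ^ 244 ^ 148 ^ 27 ^ 145 = 53

53


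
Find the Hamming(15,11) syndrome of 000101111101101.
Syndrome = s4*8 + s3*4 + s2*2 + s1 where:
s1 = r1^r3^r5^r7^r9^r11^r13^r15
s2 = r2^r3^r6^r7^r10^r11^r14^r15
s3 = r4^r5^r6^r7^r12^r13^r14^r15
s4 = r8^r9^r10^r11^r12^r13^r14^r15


s1=0, s2=0, s3=0, s4=0

Syndrome = 0 (no error)


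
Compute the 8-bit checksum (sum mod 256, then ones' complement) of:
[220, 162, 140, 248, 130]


Sum = 900 mod 256 = 132
Complement = 123

123


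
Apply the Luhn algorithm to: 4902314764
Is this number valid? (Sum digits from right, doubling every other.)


Luhn sum = 48
48 mod 10 = 8

Invalid (Luhn sum mod 10 = 8)


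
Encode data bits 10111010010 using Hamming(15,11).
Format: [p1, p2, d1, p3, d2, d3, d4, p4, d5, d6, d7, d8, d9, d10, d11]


Parity bits: p1=0, p2=1, p3=1, p4=1

011101111010010


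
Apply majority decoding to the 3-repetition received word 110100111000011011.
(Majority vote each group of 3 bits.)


Groups: 110, 100, 111, 000, 011, 011
Majority votes: 101011

101011


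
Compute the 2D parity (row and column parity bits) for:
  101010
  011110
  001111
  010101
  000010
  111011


Row parities: 100111
Column parities: 010111

Row P: 100111, Col P: 010111, Corner: 0


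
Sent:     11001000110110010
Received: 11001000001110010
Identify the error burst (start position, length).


XOR: 00000000111000000

Burst at position 8, length 3


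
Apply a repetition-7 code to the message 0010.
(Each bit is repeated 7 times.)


Each bit -> 7 copies

0000000000000011111110000000


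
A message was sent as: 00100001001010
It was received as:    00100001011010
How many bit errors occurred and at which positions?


XOR: 00000000010000

1 error(s) at position(s): 9


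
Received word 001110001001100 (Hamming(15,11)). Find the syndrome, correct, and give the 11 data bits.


Syndrome = 10: error at position 10

Data: 11001101100 (corrected bit 10)


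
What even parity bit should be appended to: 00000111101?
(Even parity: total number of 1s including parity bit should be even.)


Number of 1s in data: 5
Parity bit: 1

1


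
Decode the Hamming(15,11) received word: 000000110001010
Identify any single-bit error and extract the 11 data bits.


Syndrome = 13: error at position 13

Data: 00010001110 (corrected bit 13)


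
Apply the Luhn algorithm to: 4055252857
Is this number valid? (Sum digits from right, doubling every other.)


Luhn sum = 43
43 mod 10 = 3

Invalid (Luhn sum mod 10 = 3)


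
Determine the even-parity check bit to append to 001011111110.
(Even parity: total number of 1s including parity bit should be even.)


Number of 1s in data: 8
Parity bit: 0

0


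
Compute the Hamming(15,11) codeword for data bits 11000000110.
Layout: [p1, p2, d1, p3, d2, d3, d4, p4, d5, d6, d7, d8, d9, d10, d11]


Parity bits: p1=1, p2=0, p3=1, p4=0

101110000000110


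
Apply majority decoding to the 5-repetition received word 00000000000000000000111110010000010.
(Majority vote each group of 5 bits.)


Groups: 00000, 00000, 00000, 00000, 11111, 00100, 00010
Majority votes: 0000100

0000100


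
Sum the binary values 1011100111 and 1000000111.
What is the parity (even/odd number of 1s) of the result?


1011100111 = 743
1000000111 = 519
Sum = 1262 = 10011101110
1s count = 7

odd parity (7 ones in 10011101110)


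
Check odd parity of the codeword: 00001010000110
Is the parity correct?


Number of 1s: 4

No, parity error (4 ones)


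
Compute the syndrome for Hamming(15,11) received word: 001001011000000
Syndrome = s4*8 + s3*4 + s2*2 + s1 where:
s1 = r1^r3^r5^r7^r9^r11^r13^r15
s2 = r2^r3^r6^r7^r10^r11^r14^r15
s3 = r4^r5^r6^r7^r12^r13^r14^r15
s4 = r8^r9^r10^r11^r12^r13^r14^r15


s1=0, s2=0, s3=1, s4=0

Syndrome = 4 (error at position 4)


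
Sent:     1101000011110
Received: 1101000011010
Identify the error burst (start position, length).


XOR: 0000000000100

Burst at position 10, length 1


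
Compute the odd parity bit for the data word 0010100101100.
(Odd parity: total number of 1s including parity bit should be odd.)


Number of 1s in data: 5
Parity bit: 0

0


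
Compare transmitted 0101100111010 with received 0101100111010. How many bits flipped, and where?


XOR: 0000000000000

0 errors (received matches sent)


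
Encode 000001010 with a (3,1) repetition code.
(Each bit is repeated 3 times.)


Each bit -> 3 copies

000000000000000111000111000


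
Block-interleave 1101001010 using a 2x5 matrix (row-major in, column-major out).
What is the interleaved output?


Matrix:
  11010
  01010
Read columns: 1011001100

1011001100


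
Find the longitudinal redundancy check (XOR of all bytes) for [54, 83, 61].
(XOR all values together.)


XOR chain: 54 ^ 83 ^ 61 = 88

88


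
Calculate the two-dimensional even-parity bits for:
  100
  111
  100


Row parities: 111
Column parities: 111

Row P: 111, Col P: 111, Corner: 1


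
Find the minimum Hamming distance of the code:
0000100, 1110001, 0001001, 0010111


Comparing all pairs, minimum distance: 3
Can detect 2 errors, correct 1 errors

3


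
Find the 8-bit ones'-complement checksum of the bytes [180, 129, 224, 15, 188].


Sum = 736 mod 256 = 224
Complement = 31

31


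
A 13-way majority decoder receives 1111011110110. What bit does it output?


Ones: 10 out of 13
Threshold: 7

1 (10/13 voted 1)


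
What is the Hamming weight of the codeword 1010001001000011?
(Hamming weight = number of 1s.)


Counting 1s in 1010001001000011

6


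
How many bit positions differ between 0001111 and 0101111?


XOR: 0100000
Count of 1s: 1

1


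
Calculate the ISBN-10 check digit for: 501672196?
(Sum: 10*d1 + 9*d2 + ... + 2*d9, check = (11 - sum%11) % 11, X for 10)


Weighted sum: 195
195 mod 11 = 8

Check digit: 3


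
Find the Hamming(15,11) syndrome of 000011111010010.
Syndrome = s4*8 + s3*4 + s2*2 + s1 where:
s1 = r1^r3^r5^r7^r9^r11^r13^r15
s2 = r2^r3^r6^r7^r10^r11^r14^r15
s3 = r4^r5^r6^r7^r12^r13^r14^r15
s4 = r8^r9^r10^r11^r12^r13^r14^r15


s1=0, s2=0, s3=0, s4=0

Syndrome = 0 (no error)


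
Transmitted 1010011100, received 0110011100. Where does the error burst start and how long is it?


XOR: 1100000000

Burst at position 0, length 2


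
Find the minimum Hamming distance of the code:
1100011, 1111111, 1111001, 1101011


Comparing all pairs, minimum distance: 1
Can detect 0 errors, correct 0 errors

1


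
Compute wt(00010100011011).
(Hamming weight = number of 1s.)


Counting 1s in 00010100011011

6


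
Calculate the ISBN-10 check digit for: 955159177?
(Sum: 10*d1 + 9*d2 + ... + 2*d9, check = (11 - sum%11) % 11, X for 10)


Weighted sum: 296
296 mod 11 = 10

Check digit: 1


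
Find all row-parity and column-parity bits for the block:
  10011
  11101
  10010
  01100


Row parities: 1000
Column parities: 10000

Row P: 1000, Col P: 10000, Corner: 1


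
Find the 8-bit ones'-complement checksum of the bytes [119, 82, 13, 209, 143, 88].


Sum = 654 mod 256 = 142
Complement = 113

113


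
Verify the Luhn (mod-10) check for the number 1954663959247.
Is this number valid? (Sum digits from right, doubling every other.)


Luhn sum = 75
75 mod 10 = 5

Invalid (Luhn sum mod 10 = 5)


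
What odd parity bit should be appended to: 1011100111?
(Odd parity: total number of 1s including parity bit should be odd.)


Number of 1s in data: 7
Parity bit: 0

0


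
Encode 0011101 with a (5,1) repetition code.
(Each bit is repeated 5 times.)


Each bit -> 5 copies

00000000001111111111111110000011111


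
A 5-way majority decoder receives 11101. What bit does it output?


Ones: 4 out of 5
Threshold: 3

1 (4/5 voted 1)


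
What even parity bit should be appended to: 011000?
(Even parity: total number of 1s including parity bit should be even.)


Number of 1s in data: 2
Parity bit: 0

0


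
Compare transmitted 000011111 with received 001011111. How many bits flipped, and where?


XOR: 001000000

1 error(s) at position(s): 2


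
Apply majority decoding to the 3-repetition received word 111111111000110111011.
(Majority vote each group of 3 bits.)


Groups: 111, 111, 111, 000, 110, 111, 011
Majority votes: 1110111

1110111


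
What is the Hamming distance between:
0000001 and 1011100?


XOR: 1011101
Count of 1s: 5

5


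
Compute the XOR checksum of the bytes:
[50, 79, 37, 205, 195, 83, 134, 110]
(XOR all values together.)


XOR chain: 50 ^ 79 ^ 37 ^ 205 ^ 195 ^ 83 ^ 134 ^ 110 = 237

237


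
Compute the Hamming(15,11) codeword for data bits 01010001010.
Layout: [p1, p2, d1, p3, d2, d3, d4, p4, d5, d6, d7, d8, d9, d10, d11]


Parity bits: p1=0, p2=0, p3=0, p4=0

000010100001010


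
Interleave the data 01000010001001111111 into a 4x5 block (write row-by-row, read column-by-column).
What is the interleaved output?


Matrix:
  01000
  01000
  10011
  11111
Read columns: 00111101000100110011

00111101000100110011


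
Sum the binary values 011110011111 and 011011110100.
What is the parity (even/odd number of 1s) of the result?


011110011111 = 1951
011011110100 = 1780
Sum = 3731 = 111010010011
1s count = 7

odd parity (7 ones in 111010010011)


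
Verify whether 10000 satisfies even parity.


Number of 1s: 1

No, parity error (1 ones)


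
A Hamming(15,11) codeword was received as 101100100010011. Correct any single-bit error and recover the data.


Syndrome = 11: error at position 11

Data: 10010000011 (corrected bit 11)


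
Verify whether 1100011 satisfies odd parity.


Number of 1s: 4

No, parity error (4 ones)


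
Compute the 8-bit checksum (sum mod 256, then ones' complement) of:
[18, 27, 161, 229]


Sum = 435 mod 256 = 179
Complement = 76

76


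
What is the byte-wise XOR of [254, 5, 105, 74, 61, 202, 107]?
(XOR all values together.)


XOR chain: 254 ^ 5 ^ 105 ^ 74 ^ 61 ^ 202 ^ 107 = 68

68


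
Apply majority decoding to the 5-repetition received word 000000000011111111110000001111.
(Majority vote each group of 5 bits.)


Groups: 00000, 00000, 11111, 11111, 00000, 01111
Majority votes: 001101

001101


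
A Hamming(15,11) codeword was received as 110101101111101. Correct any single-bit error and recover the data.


Syndrome = 0: no error detected

Data: 00111111101 (no errors)


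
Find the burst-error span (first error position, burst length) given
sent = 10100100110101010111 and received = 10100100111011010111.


XOR: 00000000001110000000

Burst at position 10, length 3


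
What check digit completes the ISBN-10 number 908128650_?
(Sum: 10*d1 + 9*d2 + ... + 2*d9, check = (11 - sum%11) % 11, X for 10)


Weighted sum: 252
252 mod 11 = 10

Check digit: 1


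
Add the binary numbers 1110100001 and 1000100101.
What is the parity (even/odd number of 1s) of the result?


1110100001 = 929
1000100101 = 549
Sum = 1478 = 10111000110
1s count = 6

even parity (6 ones in 10111000110)


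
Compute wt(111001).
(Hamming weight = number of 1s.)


Counting 1s in 111001

4


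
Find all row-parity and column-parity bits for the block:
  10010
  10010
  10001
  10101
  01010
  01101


Row parities: 000101
Column parities: 00011

Row P: 000101, Col P: 00011, Corner: 0


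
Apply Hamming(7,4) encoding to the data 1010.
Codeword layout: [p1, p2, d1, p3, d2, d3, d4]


Parity bits: p1=1, p2=0, p3=1

1011010


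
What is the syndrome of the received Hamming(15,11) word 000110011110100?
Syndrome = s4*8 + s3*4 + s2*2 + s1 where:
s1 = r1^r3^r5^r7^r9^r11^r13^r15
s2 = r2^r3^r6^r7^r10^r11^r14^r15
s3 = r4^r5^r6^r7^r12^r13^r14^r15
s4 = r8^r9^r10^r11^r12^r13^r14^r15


s1=0, s2=0, s3=1, s4=1

Syndrome = 12 (error at position 12)


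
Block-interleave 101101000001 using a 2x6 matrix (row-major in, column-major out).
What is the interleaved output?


Matrix:
  101101
  000001
Read columns: 100010100011

100010100011


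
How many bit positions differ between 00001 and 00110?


XOR: 00111
Count of 1s: 3

3


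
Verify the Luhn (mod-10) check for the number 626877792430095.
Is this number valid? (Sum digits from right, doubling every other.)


Luhn sum = 78
78 mod 10 = 8

Invalid (Luhn sum mod 10 = 8)


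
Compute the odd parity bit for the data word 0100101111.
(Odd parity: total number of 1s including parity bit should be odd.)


Number of 1s in data: 6
Parity bit: 1

1


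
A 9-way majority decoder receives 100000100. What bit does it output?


Ones: 2 out of 9
Threshold: 5

0 (2/9 voted 1)


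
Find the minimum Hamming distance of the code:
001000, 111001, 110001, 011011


Comparing all pairs, minimum distance: 1
Can detect 0 errors, correct 0 errors

1


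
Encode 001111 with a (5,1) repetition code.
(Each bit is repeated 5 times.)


Each bit -> 5 copies

000000000011111111111111111111


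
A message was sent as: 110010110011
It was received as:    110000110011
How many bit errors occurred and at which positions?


XOR: 000010000000

1 error(s) at position(s): 4


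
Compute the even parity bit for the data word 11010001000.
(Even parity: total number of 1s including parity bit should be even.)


Number of 1s in data: 4
Parity bit: 0

0


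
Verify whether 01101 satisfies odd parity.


Number of 1s: 3

Yes, parity is correct (3 ones)


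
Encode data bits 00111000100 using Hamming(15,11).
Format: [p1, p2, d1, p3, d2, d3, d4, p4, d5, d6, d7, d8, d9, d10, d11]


Parity bits: p1=1, p2=0, p3=1, p4=0

100101101000100


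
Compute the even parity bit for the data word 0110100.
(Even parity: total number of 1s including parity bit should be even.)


Number of 1s in data: 3
Parity bit: 1

1


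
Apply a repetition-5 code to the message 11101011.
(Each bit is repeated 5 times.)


Each bit -> 5 copies

1111111111111110000011111000001111111111


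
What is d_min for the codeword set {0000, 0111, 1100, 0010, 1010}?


Comparing all pairs, minimum distance: 1
Can detect 0 errors, correct 0 errors

1


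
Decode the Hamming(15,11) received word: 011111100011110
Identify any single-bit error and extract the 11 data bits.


Syndrome = 5: error at position 5

Data: 10110011110 (corrected bit 5)


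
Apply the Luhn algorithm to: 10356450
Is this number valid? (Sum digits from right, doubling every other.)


Luhn sum = 21
21 mod 10 = 1

Invalid (Luhn sum mod 10 = 1)


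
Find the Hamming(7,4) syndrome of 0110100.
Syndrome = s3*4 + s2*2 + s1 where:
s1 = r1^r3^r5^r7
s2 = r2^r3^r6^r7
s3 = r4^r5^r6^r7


s1=0, s2=0, s3=1

Syndrome = 4 (error at position 4)


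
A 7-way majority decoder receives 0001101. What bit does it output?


Ones: 3 out of 7
Threshold: 4

0 (3/7 voted 1)


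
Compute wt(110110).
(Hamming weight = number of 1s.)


Counting 1s in 110110

4


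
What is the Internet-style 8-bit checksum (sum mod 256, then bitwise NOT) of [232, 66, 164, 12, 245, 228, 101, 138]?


Sum = 1186 mod 256 = 162
Complement = 93

93


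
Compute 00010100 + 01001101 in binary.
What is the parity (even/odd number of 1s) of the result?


00010100 = 20
01001101 = 77
Sum = 97 = 1100001
1s count = 3

odd parity (3 ones in 1100001)


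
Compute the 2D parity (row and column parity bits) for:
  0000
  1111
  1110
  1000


Row parities: 0011
Column parities: 1001

Row P: 0011, Col P: 1001, Corner: 0


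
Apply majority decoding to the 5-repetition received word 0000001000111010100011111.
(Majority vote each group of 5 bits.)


Groups: 00000, 01000, 11101, 01000, 11111
Majority votes: 00101

00101


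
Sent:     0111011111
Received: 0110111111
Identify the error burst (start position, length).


XOR: 0001100000

Burst at position 3, length 2


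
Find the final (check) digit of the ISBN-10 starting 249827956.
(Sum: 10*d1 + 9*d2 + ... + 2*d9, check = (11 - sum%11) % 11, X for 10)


Weighted sum: 294
294 mod 11 = 8

Check digit: 3


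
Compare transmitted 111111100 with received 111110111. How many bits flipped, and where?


XOR: 000001011

3 error(s) at position(s): 5, 7, 8


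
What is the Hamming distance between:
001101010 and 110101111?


XOR: 111000101
Count of 1s: 5

5


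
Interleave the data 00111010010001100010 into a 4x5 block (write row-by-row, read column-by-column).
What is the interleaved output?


Matrix:
  00111
  01001
  00011
  00010
Read columns: 00000100100010111110

00000100100010111110


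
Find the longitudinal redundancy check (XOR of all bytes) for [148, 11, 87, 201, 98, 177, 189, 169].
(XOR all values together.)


XOR chain: 148 ^ 11 ^ 87 ^ 201 ^ 98 ^ 177 ^ 189 ^ 169 = 198

198


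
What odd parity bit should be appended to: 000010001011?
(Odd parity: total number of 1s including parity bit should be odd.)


Number of 1s in data: 4
Parity bit: 1

1


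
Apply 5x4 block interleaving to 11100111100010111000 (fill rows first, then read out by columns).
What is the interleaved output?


Matrix:
  1110
  0111
  1000
  1011
  1000
Read columns: 10111110001101001010

10111110001101001010


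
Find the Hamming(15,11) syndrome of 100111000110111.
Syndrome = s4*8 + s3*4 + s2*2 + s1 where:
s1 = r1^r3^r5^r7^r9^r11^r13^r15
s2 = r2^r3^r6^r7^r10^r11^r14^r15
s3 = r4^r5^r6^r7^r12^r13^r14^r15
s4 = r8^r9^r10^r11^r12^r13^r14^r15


s1=1, s2=1, s3=0, s4=1

Syndrome = 11 (error at position 11)


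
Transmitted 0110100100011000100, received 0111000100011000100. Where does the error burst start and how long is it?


XOR: 0001100000000000000

Burst at position 3, length 2


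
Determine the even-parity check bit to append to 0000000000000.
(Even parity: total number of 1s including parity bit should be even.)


Number of 1s in data: 0
Parity bit: 0

0


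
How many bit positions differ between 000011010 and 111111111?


XOR: 111100101
Count of 1s: 6

6


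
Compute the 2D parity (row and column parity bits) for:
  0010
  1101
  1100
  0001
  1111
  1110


Row parities: 110101
Column parities: 0011

Row P: 110101, Col P: 0011, Corner: 0


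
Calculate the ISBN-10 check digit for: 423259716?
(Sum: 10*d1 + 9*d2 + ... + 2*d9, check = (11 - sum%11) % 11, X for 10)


Weighted sum: 214
214 mod 11 = 5

Check digit: 6


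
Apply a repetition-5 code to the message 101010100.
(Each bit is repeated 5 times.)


Each bit -> 5 copies

111110000011111000001111100000111110000000000


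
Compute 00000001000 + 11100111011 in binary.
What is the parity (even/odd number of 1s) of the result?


00000001000 = 8
11100111011 = 1851
Sum = 1859 = 11101000011
1s count = 6

even parity (6 ones in 11101000011)


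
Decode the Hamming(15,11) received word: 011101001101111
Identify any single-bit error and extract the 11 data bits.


Syndrome = 0: no error detected

Data: 10101101111 (no errors)


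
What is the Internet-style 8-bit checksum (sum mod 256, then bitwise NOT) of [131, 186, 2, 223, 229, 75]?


Sum = 846 mod 256 = 78
Complement = 177

177


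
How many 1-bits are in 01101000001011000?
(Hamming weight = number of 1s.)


Counting 1s in 01101000001011000

6


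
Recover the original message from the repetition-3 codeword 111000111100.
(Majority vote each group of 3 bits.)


Groups: 111, 000, 111, 100
Majority votes: 1010

1010


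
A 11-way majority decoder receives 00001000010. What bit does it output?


Ones: 2 out of 11
Threshold: 6

0 (2/11 voted 1)


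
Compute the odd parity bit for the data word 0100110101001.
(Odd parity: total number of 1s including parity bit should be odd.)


Number of 1s in data: 6
Parity bit: 1

1


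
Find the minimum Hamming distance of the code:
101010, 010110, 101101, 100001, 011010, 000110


Comparing all pairs, minimum distance: 1
Can detect 0 errors, correct 0 errors

1


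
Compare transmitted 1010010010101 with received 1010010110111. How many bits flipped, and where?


XOR: 0000000100010

2 error(s) at position(s): 7, 11


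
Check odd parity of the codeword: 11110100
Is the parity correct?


Number of 1s: 5

Yes, parity is correct (5 ones)


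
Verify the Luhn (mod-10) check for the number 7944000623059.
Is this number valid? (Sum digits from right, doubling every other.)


Luhn sum = 49
49 mod 10 = 9

Invalid (Luhn sum mod 10 = 9)


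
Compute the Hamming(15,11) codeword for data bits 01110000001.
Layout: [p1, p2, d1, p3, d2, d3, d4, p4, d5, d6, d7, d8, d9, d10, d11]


Parity bits: p1=1, p2=1, p3=0, p4=1

110011110000001


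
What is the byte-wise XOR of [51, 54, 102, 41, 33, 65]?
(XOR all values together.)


XOR chain: 51 ^ 54 ^ 102 ^ 41 ^ 33 ^ 65 = 42

42


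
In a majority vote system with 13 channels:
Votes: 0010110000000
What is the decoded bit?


Ones: 3 out of 13
Threshold: 7

0 (3/13 voted 1)


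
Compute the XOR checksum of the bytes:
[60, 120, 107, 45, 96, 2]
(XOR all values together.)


XOR chain: 60 ^ 120 ^ 107 ^ 45 ^ 96 ^ 2 = 96

96


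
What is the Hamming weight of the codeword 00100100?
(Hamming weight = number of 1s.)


Counting 1s in 00100100

2


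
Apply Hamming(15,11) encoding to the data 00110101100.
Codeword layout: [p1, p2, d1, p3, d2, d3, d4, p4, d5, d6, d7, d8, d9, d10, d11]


Parity bits: p1=0, p2=1, p3=0, p4=1

010001110101100


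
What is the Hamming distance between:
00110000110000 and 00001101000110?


XOR: 00111101110110
Count of 1s: 9

9


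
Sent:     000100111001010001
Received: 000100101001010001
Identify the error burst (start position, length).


XOR: 000000010000000000

Burst at position 7, length 1


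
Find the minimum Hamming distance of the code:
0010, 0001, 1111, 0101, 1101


Comparing all pairs, minimum distance: 1
Can detect 0 errors, correct 0 errors

1


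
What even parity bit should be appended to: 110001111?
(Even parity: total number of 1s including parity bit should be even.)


Number of 1s in data: 6
Parity bit: 0

0


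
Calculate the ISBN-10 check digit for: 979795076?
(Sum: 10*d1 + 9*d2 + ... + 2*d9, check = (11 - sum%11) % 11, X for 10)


Weighted sum: 386
386 mod 11 = 1

Check digit: X


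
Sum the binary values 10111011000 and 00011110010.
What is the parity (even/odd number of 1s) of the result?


10111011000 = 1496
00011110010 = 242
Sum = 1738 = 11011001010
1s count = 6

even parity (6 ones in 11011001010)


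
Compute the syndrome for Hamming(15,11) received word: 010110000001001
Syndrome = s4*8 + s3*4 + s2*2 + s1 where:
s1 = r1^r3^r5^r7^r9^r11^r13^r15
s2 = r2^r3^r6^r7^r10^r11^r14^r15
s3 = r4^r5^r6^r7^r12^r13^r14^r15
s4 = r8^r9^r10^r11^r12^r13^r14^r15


s1=0, s2=0, s3=0, s4=0

Syndrome = 0 (no error)


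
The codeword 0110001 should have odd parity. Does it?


Number of 1s: 3

Yes, parity is correct (3 ones)


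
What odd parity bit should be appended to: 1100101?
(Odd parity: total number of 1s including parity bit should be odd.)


Number of 1s in data: 4
Parity bit: 1

1


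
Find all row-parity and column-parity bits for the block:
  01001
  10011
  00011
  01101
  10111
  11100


Row parities: 010101
Column parities: 11111

Row P: 010101, Col P: 11111, Corner: 1


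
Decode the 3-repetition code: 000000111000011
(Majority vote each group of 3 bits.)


Groups: 000, 000, 111, 000, 011
Majority votes: 00101

00101


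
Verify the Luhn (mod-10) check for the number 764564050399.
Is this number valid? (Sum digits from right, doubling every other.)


Luhn sum = 57
57 mod 10 = 7

Invalid (Luhn sum mod 10 = 7)


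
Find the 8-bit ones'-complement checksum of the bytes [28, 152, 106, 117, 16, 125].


Sum = 544 mod 256 = 32
Complement = 223

223


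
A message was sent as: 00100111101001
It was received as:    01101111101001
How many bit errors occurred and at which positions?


XOR: 01001000000000

2 error(s) at position(s): 1, 4


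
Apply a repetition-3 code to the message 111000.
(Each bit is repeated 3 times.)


Each bit -> 3 copies

111111111000000000


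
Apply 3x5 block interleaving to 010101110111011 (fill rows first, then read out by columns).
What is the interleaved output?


Matrix:
  01010
  11101
  11011
Read columns: 011111010101011

011111010101011


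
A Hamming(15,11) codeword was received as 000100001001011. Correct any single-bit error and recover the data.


Syndrome = 0: no error detected

Data: 00001001011 (no errors)


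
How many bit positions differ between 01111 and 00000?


XOR: 01111
Count of 1s: 4

4


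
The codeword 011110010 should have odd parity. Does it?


Number of 1s: 5

Yes, parity is correct (5 ones)


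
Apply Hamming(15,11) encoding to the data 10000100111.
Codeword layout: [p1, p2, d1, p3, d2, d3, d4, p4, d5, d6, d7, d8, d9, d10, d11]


Parity bits: p1=1, p2=0, p3=1, p4=0

101100000100111


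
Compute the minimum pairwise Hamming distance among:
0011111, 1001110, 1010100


Comparing all pairs, minimum distance: 3
Can detect 2 errors, correct 1 errors

3


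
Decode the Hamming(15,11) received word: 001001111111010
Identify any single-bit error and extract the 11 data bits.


Syndrome = 0: no error detected

Data: 10111111010 (no errors)


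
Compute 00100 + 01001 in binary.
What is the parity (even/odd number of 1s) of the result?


00100 = 4
01001 = 9
Sum = 13 = 1101
1s count = 3

odd parity (3 ones in 1101)


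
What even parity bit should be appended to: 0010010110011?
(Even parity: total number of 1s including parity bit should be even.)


Number of 1s in data: 6
Parity bit: 0

0


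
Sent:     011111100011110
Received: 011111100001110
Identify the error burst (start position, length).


XOR: 000000000010000

Burst at position 10, length 1


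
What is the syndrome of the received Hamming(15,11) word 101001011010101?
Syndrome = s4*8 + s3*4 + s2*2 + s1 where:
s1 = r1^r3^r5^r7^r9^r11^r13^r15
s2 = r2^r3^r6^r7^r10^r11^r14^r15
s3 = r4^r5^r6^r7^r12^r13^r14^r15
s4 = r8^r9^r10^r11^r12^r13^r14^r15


s1=0, s2=0, s3=1, s4=1

Syndrome = 12 (error at position 12)


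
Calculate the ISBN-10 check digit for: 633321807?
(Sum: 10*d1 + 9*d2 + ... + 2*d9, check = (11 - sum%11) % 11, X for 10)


Weighted sum: 195
195 mod 11 = 8

Check digit: 3


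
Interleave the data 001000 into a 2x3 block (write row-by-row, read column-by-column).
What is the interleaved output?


Matrix:
  001
  000
Read columns: 000010

000010


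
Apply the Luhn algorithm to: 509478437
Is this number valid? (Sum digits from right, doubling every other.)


Luhn sum = 53
53 mod 10 = 3

Invalid (Luhn sum mod 10 = 3)


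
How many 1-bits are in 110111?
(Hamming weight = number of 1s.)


Counting 1s in 110111

5


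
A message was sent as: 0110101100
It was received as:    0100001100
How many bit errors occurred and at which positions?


XOR: 0010100000

2 error(s) at position(s): 2, 4


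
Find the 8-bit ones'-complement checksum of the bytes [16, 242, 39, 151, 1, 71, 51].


Sum = 571 mod 256 = 59
Complement = 196

196


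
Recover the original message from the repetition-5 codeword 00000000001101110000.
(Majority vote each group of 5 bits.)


Groups: 00000, 00000, 11011, 10000
Majority votes: 0010

0010


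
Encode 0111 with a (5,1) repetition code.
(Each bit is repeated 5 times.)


Each bit -> 5 copies

00000111111111111111


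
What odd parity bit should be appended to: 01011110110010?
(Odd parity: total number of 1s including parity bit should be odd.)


Number of 1s in data: 8
Parity bit: 1

1


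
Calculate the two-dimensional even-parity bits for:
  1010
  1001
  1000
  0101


Row parities: 0010
Column parities: 1110

Row P: 0010, Col P: 1110, Corner: 1


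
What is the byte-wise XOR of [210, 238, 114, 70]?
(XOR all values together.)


XOR chain: 210 ^ 238 ^ 114 ^ 70 = 8

8


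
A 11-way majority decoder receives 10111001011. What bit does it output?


Ones: 7 out of 11
Threshold: 6

1 (7/11 voted 1)


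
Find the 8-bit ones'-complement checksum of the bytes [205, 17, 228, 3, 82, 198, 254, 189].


Sum = 1176 mod 256 = 152
Complement = 103

103


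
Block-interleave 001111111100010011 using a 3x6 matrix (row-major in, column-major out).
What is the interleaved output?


Matrix:
  001111
  111100
  010011
Read columns: 010011110110101101

010011110110101101


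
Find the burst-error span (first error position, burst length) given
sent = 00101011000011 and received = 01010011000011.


XOR: 01111000000000

Burst at position 1, length 4


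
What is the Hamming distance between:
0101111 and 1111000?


XOR: 1010111
Count of 1s: 5

5


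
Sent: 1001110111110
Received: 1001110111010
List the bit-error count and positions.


XOR: 0000000000100

1 error(s) at position(s): 10


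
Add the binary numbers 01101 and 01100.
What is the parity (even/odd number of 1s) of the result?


01101 = 13
01100 = 12
Sum = 25 = 11001
1s count = 3

odd parity (3 ones in 11001)


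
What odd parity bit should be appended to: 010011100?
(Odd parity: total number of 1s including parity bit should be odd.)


Number of 1s in data: 4
Parity bit: 1

1


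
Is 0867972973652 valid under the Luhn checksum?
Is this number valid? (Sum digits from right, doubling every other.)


Luhn sum = 65
65 mod 10 = 5

Invalid (Luhn sum mod 10 = 5)


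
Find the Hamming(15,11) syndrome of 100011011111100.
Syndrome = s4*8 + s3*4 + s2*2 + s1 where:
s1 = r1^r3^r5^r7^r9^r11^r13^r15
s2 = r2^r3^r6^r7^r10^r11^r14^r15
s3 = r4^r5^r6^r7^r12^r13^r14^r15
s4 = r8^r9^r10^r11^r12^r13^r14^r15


s1=1, s2=1, s3=0, s4=0

Syndrome = 3 (error at position 3)


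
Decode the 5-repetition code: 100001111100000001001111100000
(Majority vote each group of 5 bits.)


Groups: 10000, 11111, 00000, 00100, 11111, 00000
Majority votes: 010010

010010


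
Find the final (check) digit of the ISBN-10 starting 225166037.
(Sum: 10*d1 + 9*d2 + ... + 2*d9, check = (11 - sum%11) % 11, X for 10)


Weighted sum: 174
174 mod 11 = 9

Check digit: 2


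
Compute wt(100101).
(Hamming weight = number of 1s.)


Counting 1s in 100101

3


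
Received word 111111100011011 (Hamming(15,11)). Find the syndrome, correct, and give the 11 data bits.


Syndrome = 6: error at position 6

Data: 11010011011 (corrected bit 6)


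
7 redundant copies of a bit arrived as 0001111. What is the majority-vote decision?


Ones: 4 out of 7
Threshold: 4

1 (4/7 voted 1)


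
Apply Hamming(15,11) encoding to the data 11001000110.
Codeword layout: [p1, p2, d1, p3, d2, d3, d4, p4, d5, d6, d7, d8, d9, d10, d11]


Parity bits: p1=0, p2=0, p3=1, p4=1

001110011000110
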